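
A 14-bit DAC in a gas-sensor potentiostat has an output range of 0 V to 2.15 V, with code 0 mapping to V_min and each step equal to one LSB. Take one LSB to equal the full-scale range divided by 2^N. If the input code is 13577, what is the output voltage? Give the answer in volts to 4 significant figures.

Span = 2.15 V. LSB = 2.15 V / 2^14.
V_out = V_min + code × LSB = 0 V + 13577 × 2.15 V / 16384
      = 0 V + 1.78165 V = 1.78165 V.

1.782 V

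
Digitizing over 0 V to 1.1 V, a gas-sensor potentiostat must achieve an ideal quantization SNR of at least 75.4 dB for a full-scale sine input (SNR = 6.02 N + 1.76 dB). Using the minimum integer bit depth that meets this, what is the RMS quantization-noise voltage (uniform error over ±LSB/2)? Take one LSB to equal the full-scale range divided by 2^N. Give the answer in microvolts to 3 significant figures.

38.8 µV

Span = 1.1 V.
Solving 6.02 N ≥ 75.4 − 1.76: N ≥ 12.233. Round up → N = 13.
One LSB is 1.1 V / 8192 = 134.28 µV.
V_rms = LSB/√12 = 38.8 µV.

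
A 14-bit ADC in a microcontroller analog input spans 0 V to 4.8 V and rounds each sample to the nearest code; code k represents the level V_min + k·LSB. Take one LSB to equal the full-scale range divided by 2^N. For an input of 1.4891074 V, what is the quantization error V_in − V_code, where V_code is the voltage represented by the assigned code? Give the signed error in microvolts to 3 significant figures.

Span = 4.8 V. LSB = 4.8 V / 2^14 ≈ 293.0 µV.
(V_in − V_min)/LSB = (1.4891074 − (0)) × 16384/4.8 = 5082.8199 → nearest code k = 5083.
V_code = V_min + k × range/2^14 = 0 + 5083 × 4.8/16384 = 1.4891601563 V.
Error = V_in − V_code = 1.4891074 − (1.4891601563) = −52.8 µV.

−52.8 µV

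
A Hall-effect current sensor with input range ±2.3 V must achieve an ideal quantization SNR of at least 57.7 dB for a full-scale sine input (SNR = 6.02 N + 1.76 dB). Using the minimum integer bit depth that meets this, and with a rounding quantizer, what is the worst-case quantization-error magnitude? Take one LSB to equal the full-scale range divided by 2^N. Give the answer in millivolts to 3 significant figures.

2.25 mV

Full-scale range = 2.3 V − (-2.3 V) = 4.6 V.
Required N = ⌈(57.7 − 1.76)/6.02⌉ = ⌈9.292⌉ = 10.
One LSB is 4.6 V / 1024 = 4.4922 mV.
Max error for round-to-nearest is LSB/2 = 2.25 mV.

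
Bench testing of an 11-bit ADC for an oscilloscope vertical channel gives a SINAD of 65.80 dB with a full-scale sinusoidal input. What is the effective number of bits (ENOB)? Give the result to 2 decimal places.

Inverting SNR = 6.02 N + 1.76: N_eff = (65.80 − 1.76)/6.02 = 10.6379.

10.64 bits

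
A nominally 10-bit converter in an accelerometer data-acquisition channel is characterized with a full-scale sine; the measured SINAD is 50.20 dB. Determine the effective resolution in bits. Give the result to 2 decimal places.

ENOB = (SINAD − 1.76) / 6.02 = (50.20 − 1.76) / 6.02 = 48.44 / 6.02 = 8.0465.

8.05 bits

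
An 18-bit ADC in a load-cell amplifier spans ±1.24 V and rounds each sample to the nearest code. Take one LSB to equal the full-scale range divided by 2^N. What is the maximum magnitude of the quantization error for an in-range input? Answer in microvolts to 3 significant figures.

4.73 µV

Full-scale range = 1.24 V − (-1.24 V) = 2.48 V.
Step size = 2.48/262144 V = 9.4604 µV.
Worst-case error for round-to-nearest is half an LSB: 4.73 µV.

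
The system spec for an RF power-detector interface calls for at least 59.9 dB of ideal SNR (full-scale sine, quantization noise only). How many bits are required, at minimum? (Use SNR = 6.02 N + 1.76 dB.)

6.02 N + 1.76 ≥ 59.9 gives N ≥ 9.658, so the minimum integer is 10.

10 bits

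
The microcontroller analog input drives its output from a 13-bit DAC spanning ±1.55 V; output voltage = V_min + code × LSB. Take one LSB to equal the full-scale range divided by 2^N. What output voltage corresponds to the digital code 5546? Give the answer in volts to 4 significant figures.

0.5487 V

Span: 1.55 V − (-1.55 V) = 3.1 V. LSB = 3.1 V / 2^13.
V_out = -1.55 + 5546 × (3.1/8192) V
      = -1.55 V + 2.09871 V = 0.548706 V.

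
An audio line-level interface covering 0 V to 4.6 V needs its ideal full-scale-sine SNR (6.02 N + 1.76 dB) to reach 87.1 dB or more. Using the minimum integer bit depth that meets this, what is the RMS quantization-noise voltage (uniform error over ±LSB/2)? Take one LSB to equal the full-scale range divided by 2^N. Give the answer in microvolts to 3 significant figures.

Range is 4.6 V.
N ≥ (87.1 − 1.76)/6.02 = 14.176 → N_min = 15.
One LSB is 4.6 V / 32768 = 140.38 µV.
σ_q = LSB/√12 = 140.38 µV/3.4641 = 40.5 µV.

40.5 µV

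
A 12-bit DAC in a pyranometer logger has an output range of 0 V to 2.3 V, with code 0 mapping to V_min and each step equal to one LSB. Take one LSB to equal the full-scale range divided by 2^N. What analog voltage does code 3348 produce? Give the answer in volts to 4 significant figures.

Range is 2.3 V. LSB = 2.3 V / 2^12.
V_out = V_min + code × LSB = 0 V + 3348 × 2.3 V / 4096
      = 0 + 1.87998 = 1.87998 V.

1.880 V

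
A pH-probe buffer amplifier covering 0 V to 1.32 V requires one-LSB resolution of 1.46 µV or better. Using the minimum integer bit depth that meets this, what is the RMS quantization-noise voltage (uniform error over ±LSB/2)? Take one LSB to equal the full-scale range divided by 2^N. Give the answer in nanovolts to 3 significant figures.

Range is 1.32 V.
Levels needed ≥ 1.32/1.46 µV = 904100. 2^20 = 1048576 suffices, so N_min = 20.
Step size = 1.32/1048576 V = 1.2589 µV.
RMS noise = LSB/√12 = 363 nV.

363 nV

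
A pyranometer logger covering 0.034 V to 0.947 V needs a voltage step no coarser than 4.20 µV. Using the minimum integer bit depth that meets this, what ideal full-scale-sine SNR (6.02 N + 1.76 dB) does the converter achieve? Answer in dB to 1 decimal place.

110.1 dB

The full-scale span is 0.947 − (0.034) = 0.913 V.
Need 2^N ≥ 0.913 V / 4.20 µV = 217400 → N_min = 18.
SNR = 6.02 × 18 + 1.76 = 110.12 dB.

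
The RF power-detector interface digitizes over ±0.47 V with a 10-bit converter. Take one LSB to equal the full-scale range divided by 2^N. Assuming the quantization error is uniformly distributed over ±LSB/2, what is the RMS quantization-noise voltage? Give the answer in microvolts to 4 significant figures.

265.0 µV

The full-scale span is 0.47 − (-0.47) = 0.94 V.
LSB = 0.94 V / 2^10 = 0.917969 mV.
For a uniform distribution on [−LSB/2, +LSB/2], V_rms = LSB/√12 = 0.917969 mV/3.4641 = 265.0 µV.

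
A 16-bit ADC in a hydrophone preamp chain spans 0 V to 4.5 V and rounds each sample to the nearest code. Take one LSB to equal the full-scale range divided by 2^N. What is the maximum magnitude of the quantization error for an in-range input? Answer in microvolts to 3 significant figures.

Range is 4.5 V.
LSB = 4.5 V / 2^16 = 68.665 µV.
A rounding quantizer has |error| ≤ LSB/2 = 34.3 µV.

34.3 µV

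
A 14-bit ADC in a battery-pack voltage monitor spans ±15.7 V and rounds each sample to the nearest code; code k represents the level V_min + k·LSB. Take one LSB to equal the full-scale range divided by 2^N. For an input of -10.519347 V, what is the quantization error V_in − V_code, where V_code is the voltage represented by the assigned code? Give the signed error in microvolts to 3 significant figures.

+343 µV

Full-scale range = 15.7 V − (-15.7 V) = 31.4 V. LSB = 31.4 V / 2^14 ≈ 1.917 mV.
Position in LSBs: (-10.519347 − (-15.7)) × 16384/31.4 = 2703.1789; rounding gives k = 2703.
V_code = -15.7 + (2703/16384) × 31.4 = -10.519689941 V.
Error = V_in − V_code = -10.519347 − (-10.519689941) = +343 µV.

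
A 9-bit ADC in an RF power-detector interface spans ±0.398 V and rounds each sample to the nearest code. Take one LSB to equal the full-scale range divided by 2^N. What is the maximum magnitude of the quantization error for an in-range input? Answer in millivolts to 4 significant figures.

Range = 0.398 − (-0.398) = 0.796 V.
LSB = 0.796 V / 2^9 = 1.55469 mV.
Worst-case error for round-to-nearest is half an LSB: 0.7773 mV.

0.7773 mV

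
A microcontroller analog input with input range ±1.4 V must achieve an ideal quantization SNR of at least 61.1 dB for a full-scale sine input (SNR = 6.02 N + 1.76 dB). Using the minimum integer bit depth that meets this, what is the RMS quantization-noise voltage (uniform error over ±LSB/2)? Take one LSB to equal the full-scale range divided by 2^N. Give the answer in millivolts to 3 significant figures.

0.789 mV

Range = 1.4 − (-1.4) = 2.8 V.
6.02 N + 1.76 ≥ 61.1 gives N ≥ 9.857, so the minimum integer is 10.
Step size = 2.8/1024 V = 2.7344 mV.
σ_q = LSB/√12 = 2.7344 mV/3.4641 = 0.789 mV.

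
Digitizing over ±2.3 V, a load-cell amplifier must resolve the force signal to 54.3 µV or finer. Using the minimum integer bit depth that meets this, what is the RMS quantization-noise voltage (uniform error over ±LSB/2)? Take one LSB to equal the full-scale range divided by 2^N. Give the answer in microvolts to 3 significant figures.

Full-scale range = 2.3 V − (-2.3 V) = 4.6 V.
4.6 V / 54.3 µV = 84710. Since 2^16 = 65536 and 2^17 = 131072, N = 17.
Step size = 4.6/131072 V = 35.095 µV.
V_rms = LSB/√12 = 10.1 µV.

10.1 µV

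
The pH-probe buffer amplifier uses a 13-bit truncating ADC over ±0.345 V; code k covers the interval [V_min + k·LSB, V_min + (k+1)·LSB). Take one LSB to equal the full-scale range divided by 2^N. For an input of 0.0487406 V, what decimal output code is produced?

Full-scale range = 0.345 V − (-0.345 V) = 0.69 V. LSB = 0.69 V / 2^13 ≈ 84.23 µV.
code = ⌊(V_in − V_min)/LSB⌋ = ⌊(V_in − V_min) × 2^13 / range⌋
     = ⌊(0.0487406 − (-0.345)) × 8192 / 0.69⌋ = ⌊0.3937406 × 8192/0.69⌋
     = ⌊4674.671⌋ = 4674.

4674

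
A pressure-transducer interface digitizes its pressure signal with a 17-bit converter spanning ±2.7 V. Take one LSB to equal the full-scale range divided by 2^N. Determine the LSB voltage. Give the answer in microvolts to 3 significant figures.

41.2 µV

Full-scale range = 2.7 V − (-2.7 V) = 5.4 V.
Number of codes = 2^17 = 131072.
Step size = 5.4/131072 V = 41.2 µV.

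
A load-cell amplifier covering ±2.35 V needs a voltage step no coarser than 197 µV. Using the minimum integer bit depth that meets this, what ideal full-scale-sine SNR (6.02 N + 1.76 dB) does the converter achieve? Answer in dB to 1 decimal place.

Full-scale range = 2.35 V − (-2.35 V) = 4.7 V.
Levels needed ≥ 4.7/197 µV = 23860. 2^15 = 32768 suffices, so N_min = 15.
6.02(15) + 1.76 = 92.06 dB.

92.1 dB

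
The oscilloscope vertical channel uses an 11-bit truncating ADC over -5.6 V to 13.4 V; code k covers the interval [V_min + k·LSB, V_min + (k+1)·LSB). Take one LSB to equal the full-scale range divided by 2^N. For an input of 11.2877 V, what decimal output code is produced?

Span: 13.4 V − (-5.6 V) = 19 V. LSB = 19 V / 2^11 ≈ 9.277 mV.
(V_in − V_min) × 2^11/range = (11.2877 − (-5.6)) × 2048/19 = 1820.316.
Floor → code = 1820.

1820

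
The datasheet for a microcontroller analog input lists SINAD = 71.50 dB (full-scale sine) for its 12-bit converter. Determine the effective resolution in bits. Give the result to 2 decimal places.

(71.50 − 1.76) / 6.02 = 69.74/6.02 = 11.5847 effective bits.

11.58 bits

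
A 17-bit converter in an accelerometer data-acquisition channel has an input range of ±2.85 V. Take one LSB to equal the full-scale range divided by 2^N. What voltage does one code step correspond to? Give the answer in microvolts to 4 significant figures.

43.49 µV

Full-scale range = 2.85 V − (-2.85 V) = 5.7 V.
There are 2^17 = 131072 steps.
LSB = 5.7 V ÷ 2^17 = 5.7/131072 V = 43.49 µV.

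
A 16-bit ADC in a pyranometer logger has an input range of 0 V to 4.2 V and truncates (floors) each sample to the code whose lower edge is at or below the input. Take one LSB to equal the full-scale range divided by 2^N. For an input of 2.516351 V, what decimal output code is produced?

39264

Range is 4.2 V. LSB = 4.2 V / 2^16 ≈ 64.09 µV.
(V_in − V_min) × 2^16/range = (2.516351 − (0)) × 65536/4.2 = 39264.662.
Floor → code = 39264.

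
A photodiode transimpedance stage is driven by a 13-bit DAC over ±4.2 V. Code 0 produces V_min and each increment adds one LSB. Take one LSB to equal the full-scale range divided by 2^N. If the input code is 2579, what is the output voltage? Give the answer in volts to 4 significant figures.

-1.556 V

Range = 4.2 − (-4.2) = 8.4 V. LSB = 8.4 V / 2^13.
V_out = V_min + code × LSB = -4.2 V + 2579 × 8.4 V / 8192
      = -4.2 + 2.64448 = -1.55552 V.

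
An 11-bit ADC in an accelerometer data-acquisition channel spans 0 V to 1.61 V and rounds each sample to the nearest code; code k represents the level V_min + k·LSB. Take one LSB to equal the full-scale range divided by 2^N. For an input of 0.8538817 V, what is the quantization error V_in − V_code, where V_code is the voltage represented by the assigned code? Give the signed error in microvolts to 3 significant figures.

V_FS = 1.61 V. LSB = 1.61 V / 2^11 ≈ 0.7861 mV.
(V_in − V_min)/LSB = (0.8538817 − (0)) × 2048/1.61 = 1086.1800 → nearest code k = 1086.
V_code = 0 + (1086/2048) × 1.61 = 0.8537402344 V.
V_in − V_code = 0.8538817 − (0.8537402344) = +141 µV.

+141 µV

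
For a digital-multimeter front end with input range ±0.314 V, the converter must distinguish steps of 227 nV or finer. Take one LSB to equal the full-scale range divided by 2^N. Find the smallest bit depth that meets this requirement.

Full-scale range = 0.314 V − (-0.314 V) = 0.628 V.
Levels needed ≥ 0.628/227 nV = 2.767e6. 2^22 = 4194304 suffices, so N_min = 22.

22 bits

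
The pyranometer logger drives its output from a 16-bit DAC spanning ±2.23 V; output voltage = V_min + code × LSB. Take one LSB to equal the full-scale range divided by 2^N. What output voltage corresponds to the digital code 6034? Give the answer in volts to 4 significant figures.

Full-scale range = 2.23 V − (-2.23 V) = 4.46 V. LSB = 4.46 V / 2^16.
V_out = V_min + code × LSB = -2.23 V + 6034 × 4.46 V / 65536
      = -2.23 V + 0.410639 V = -1.81936 V.

-1.819 V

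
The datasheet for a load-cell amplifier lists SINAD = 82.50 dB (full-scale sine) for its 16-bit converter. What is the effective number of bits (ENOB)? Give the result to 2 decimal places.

13.41 bits

(82.50 − 1.76) / 6.02 = 80.74/6.02 = 13.4120 effective bits.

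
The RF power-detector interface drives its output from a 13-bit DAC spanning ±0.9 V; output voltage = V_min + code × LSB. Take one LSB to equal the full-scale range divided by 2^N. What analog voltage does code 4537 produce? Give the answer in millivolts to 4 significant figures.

Span: 0.9 V − (-0.9 V) = 1.8 V. LSB = 1.8 V / 2^13.
V_out = -0.9 + 4537 × (1.8/8192) V
      = -0.9 V + 0.996899 V = 0.0968994 V.

96.90 mV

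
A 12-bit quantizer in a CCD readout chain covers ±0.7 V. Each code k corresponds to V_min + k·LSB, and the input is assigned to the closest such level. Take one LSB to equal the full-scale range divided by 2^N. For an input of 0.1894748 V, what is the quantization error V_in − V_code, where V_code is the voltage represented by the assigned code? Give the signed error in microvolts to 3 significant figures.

+119 µV

Range = 0.7 − (-0.7) = 1.4 V. LSB = 1.4 V / 2^12 ≈ 341.8 µV.
(0.1894748 − (-0.7)) / LSB = 0.8894748 × 4096/1.4 = 2602.3491. Nearest integer: k = 2602.
V_code = V_min + k × range/2^12 = -0.7 + 2602 × 1.4/4096 = 0.1893554688 V.
V_in − V_code = 0.1894748 − (0.1893554688) = +119 µV.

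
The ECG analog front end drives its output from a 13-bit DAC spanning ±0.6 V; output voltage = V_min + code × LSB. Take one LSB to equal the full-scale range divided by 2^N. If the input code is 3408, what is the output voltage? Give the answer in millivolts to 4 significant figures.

Span: 0.6 V − (-0.6 V) = 1.2 V. LSB = 1.2 V / 2^13.
Output = V_min + (3408/8192) × range = -0.6 + 0.416016 × 1.2 V
      = -0.6 V + 0.499219 V = -0.100781 V.

-100.8 mV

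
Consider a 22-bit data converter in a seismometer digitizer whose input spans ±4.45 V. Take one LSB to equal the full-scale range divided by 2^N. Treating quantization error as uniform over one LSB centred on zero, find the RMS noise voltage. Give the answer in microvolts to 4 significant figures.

0.6125 µV

The full-scale span is 4.45 − (-4.45) = 8.9 V.
One LSB is 8.9 V / 4194304 = 2.12193 µV.
RMS of a uniform error over width LSB is LSB/√12 = 0.6125 µV.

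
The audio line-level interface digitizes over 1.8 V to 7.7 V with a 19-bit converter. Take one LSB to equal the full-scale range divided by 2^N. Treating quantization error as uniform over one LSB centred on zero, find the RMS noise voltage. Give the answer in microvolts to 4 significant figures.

Range = 7.7 − (1.8) = 5.9 V.
Step size = 5.9/524288 V = 11.2534 µV.
σ_q = LSB/√12 = 11.2534 µV/3.4641 = 3.249 µV.

3.249 µV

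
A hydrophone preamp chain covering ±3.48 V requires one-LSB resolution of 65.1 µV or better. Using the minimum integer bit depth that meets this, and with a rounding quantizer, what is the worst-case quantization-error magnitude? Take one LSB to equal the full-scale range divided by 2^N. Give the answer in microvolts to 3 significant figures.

Range = 3.48 − (-3.48) = 6.96 V.
Need 2^N ≥ 6.96 V / 65.1 µV = 106900 → N_min = 17.
Step size = 6.96/131072 V = 53.101 µV.
Max error for round-to-nearest is LSB/2 = 26.6 µV.

26.6 µV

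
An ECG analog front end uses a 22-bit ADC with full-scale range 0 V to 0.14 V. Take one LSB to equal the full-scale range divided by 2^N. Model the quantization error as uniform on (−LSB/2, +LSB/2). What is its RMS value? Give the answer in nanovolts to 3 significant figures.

9.64 nV

Range is 0.14 V.
One LSB is 0.14 V / 4194304 = 33.379 nV.
RMS of a uniform error over width LSB is LSB/√12 = 9.64 nV.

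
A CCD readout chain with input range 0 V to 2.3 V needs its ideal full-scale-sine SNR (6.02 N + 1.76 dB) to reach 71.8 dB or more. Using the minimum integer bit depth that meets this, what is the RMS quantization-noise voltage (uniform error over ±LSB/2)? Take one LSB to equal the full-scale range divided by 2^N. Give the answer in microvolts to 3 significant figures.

Span = 2.3 V.
N ≥ (71.8 − 1.76)/6.02 = 11.635 → N_min = 12.
Step size = 2.3/4096 V = 0.56152 mV.
σ_q = LSB/√12 = 0.56152 mV/3.4641 = 162 µV.

162 µV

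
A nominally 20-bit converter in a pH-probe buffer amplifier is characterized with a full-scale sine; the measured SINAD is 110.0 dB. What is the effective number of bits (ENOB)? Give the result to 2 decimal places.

17.98 bits

ENOB = (110.0 − 1.76)/6.02 = 17.9801 bits.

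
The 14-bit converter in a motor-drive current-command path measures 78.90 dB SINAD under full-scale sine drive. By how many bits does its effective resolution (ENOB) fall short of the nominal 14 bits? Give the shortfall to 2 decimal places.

1.19 bits

Effective bits = (78.90 − 1.76)/6.02 = 12.8140.
Shortfall = 14 − 12.8140 = 1.1860 bits.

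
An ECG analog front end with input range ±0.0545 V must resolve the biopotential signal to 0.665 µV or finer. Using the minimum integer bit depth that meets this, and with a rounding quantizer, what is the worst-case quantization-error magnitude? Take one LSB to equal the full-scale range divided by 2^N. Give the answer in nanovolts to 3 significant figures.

Span: 0.0545 V − (-0.0545 V) = 0.109 V.
Need 2^N ≥ 0.109 V / 0.665 µV = 163900 → N_min = 18.
LSB = 0.109 V / 2^18 = 415.80 nV.
|e|_max = LSB/2 = 208 nV.

208 nV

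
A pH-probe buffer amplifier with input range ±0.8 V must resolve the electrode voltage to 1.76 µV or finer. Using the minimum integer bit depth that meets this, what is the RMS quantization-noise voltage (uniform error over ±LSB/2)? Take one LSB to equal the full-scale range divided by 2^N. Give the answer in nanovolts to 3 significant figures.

Span: 0.8 V − (-0.8 V) = 1.6 V.
Required number of levels: 1.6/1.76 µV = 909090; smallest N with 2^N ≥ that is 20.
One LSB is 1.6 V / 1048576 = 1.5259 µV.
V_rms = LSB/√12 = 440 nV.

440 nV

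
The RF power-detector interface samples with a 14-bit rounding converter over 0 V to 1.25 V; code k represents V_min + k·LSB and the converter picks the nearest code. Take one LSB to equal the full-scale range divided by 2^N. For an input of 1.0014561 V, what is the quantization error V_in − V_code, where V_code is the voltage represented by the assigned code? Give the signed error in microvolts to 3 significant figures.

+21.8 µV

Full-scale range = 1.25 V. LSB = 1.25 V / 2^14 ≈ 76.29 µV.
(1.0014561 − (0)) / LSB = 1.0014561 × 16384/1.25 = 13126.2854. Nearest integer: k = 13126.
V_code = 0 + (13126/16384) × 1.25 = 1.0014343262 V.
e = 1.0014561 − (1.0014343262) = +21.8 µV.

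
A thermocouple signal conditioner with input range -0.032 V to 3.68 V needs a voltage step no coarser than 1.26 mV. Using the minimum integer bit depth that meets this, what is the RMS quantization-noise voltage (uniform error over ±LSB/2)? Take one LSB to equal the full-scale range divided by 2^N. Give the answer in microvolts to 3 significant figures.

Range = 3.68 − (-0.032) = 3.712 V.
Need 2^N ≥ 3.712 V / 1.26 mV = 2946 → N_min = 12.
Step size = 3.712/4096 V = 0.90625 mV.
RMS noise = LSB/√12 = 262 µV.

262 µV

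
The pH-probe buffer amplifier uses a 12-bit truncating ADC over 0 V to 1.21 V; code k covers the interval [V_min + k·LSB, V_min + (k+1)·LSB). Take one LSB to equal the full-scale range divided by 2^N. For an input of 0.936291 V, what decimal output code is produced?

3169

Range is 1.21 V. LSB = 1.21 V / 2^12 ≈ 295.4 µV.
code = ⌊(V_in − V_min)/LSB⌋ = ⌊(V_in − V_min) × 2^12 / range⌋
     = ⌊(0.936291 − (0)) × 4096 / 1.21⌋ = ⌊0.936291 × 4096/1.21⌋
     = ⌊3169.461⌋ = 3169.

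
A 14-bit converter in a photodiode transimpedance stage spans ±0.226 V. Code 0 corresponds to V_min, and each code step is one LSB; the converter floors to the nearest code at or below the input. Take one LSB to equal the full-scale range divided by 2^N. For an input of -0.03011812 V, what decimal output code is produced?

7100

The full-scale span is 0.226 − (-0.226) = 0.452 V. LSB = 0.452 V / 2^14 ≈ 27.59 µV.
code = ⌊(V_in − V_min)/LSB⌋ = ⌊(V_in − V_min) × 2^14 / range⌋
     = ⌊(-0.03011812 − (-0.226)) × 16384 / 0.452⌋ = ⌊0.19588188 × 16384/0.452⌋
     = ⌊7100.285⌋ = 7100.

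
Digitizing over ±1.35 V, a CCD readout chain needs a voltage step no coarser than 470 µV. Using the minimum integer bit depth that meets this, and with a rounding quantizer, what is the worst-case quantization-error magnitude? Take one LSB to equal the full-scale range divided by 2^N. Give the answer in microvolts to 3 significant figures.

Full-scale range = 1.35 V − (-1.35 V) = 2.7 V.
Levels needed ≥ 2.7/470 µV = 5745. 2^13 = 8192 suffices, so N_min = 13.
LSB = 2.7 V ÷ 2^13 = 2.7/8192 V = 329.59 µV.
|e|_max = LSB/2 = 165 µV.

165 µV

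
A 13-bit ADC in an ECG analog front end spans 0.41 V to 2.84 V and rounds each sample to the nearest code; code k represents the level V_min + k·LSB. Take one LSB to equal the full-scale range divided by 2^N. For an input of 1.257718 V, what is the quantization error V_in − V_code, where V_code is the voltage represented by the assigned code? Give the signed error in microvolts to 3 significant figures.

−53.0 µV

Full-scale range = 2.84 V − (0.41 V) = 2.43 V. LSB = 2.43 V / 2^13 ≈ 296.6 µV.
(V_in − V_min)/LSB = (1.257718 − (0.41)) × 8192/2.43 = 2857.8213 → nearest code k = 2858.
V_code = V_min + k × range/2^13 = 0.41 + 2858 × 2.43/8192 = 1.257770996 V.
Error = V_in − V_code = 1.257718 − (1.257770996) = −53.0 µV.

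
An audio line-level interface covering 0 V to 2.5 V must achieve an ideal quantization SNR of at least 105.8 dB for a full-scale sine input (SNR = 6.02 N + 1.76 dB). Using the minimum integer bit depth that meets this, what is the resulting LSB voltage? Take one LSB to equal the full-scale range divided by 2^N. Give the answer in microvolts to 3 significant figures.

9.54 µV

Range is 2.5 V.
N ≥ (105.8 − 1.76)/6.02 = 17.282 → N_min = 18.
LSB = 2.5 V / 2^18 = 9.54 µV.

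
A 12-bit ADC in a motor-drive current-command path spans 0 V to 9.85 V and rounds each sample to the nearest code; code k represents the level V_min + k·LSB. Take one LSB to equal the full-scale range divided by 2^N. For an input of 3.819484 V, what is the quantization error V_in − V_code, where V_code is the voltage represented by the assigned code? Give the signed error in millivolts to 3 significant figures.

+0.685 mV

Full-scale range = 9.85 V. LSB = 9.85 V / 2^12 ≈ 2.405 mV.
(3.819484 − (0)) / LSB = 3.819484 × 4096/9.85 = 1588.2849. Nearest integer: k = 1588.
V_code = 0 + (1588/4096) × 9.85 = 3.818798828 V.
e = 3.819484 − (3.818798828) = +0.685 mV.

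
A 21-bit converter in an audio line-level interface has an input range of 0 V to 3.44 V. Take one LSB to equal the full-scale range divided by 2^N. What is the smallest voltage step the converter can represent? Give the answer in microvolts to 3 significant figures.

1.64 µV

Full-scale range = 3.44 V.
There are 2^21 = 2097152 steps.
Step size = 3.44/2097152 V = 1.64 µV.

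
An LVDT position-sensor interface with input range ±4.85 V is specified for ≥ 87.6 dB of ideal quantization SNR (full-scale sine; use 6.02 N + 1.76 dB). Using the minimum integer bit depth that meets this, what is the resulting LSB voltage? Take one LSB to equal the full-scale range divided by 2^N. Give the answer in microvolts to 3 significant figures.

Full-scale range = 4.85 V − (-4.85 V) = 9.7 V.
Solving 6.02 N ≥ 87.6 − 1.76: N ≥ 14.259. Round up → N = 15.
One LSB is 9.7 V / 32768 = 296 µV.

296 µV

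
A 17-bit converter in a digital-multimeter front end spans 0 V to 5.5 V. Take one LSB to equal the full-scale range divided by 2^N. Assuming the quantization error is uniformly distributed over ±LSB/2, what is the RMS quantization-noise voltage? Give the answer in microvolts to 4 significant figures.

12.11 µV

V_FS = 5.5 V.
LSB = 5.5 V ÷ 2^17 = 5.5/131072 V = 41.9617 µV.
RMS of a uniform error over width LSB is LSB/√12 = 12.11 µV.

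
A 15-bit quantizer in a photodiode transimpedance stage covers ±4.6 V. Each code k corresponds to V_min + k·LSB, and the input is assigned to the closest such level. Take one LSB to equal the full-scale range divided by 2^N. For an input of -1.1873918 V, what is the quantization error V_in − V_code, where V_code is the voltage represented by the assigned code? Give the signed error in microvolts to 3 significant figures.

−50.5 µV

Span: 4.6 V − (-4.6 V) = 9.2 V. LSB = 9.2 V / 2^15 ≈ 280.8 µV.
(V_in − V_min)/LSB = (-1.1873918 − (-4.6)) × 32768/9.2 = 12154.8202 → nearest code k = 12155.
Reconstructed level: -4.6 + 12155 × 9.2/32768 V = -1.1873413086 V.
e = -1.1873918 − (-1.1873413086) = −50.5 µV.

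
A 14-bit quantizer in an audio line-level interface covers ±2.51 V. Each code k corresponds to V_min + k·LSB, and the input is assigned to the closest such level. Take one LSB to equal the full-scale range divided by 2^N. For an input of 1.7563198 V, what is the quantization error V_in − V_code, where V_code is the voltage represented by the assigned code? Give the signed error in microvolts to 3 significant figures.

Full-scale range = 2.51 V − (-2.51 V) = 5.02 V. LSB = 5.02 V / 2^14 ≈ 306.4 µV.
(1.7563198 − (-2.51)) / LSB = 4.2663198 × 16384/5.02 = 13924.1800. Nearest integer: k = 13924.
V_code = V_min + k × range/2^14 = -2.51 + 13924 × 5.02/16384 = 1.7562646484 V.
Error = V_in − V_code = 1.7563198 − (1.7562646484) = +55.2 µV.

+55.2 µV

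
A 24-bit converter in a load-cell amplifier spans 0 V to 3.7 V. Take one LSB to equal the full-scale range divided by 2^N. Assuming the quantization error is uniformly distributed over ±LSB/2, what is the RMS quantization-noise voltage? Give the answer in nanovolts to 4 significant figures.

63.66 nV

Full-scale range = 3.7 V.
Step size = 3.7/16777216 V = 220.537 nV.
RMS of a uniform error over width LSB is LSB/√12 = 63.66 nV.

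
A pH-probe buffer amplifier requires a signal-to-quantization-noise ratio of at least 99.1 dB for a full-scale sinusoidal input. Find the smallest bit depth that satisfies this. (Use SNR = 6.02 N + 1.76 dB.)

17 bits

N ≥ (99.1 − 1.76)/6.02 = 16.169 → N_min = 17.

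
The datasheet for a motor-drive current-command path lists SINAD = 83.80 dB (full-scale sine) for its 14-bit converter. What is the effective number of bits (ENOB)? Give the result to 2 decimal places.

Inverting SNR = 6.02 N + 1.76: N_eff = (83.80 − 1.76)/6.02 = 13.6279.

13.63 bits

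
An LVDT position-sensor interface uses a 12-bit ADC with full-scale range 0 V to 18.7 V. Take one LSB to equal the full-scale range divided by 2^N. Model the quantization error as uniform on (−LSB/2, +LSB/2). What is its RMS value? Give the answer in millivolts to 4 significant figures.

Range is 18.7 V.
LSB = 18.7 V / 2^12 = 4.56543 mV.
σ_q = LSB/√12 = 4.56543 mV/3.4641 = 1.318 mV.

1.318 mV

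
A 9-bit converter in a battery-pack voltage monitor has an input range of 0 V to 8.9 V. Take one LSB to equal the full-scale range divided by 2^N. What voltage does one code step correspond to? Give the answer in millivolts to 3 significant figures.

Range is 8.9 V.
Number of codes = 2^9 = 512.
One LSB is 8.9 V / 512 = 17.4 mV.

17.4 mV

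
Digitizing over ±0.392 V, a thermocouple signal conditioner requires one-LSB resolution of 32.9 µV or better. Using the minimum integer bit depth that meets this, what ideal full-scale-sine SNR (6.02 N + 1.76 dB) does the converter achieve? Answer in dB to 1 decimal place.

92.1 dB

Full-scale range = 0.392 V − (-0.392 V) = 0.784 V.
Levels needed ≥ 0.784/32.9 µV = 23830. 2^15 = 32768 suffices, so N_min = 15.
SNR = 6.02 × 15 + 1.76 = 92.06 dB.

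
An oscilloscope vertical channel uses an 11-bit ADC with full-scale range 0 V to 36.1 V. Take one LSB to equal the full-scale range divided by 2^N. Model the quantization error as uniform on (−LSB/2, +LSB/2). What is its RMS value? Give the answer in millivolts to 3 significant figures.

V_FS = 36.1 V.
One LSB is 36.1 V / 2048 = 17.627 mV.
σ_q = LSB/√12 = 17.627 mV/3.4641 = 5.09 mV.

5.09 mV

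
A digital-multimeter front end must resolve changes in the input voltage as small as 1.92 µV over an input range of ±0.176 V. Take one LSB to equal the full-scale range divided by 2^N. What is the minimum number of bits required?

Span: 0.176 V − (-0.176 V) = 0.352 V.
Levels needed ≥ 0.352/1.92 µV = 183300. 2^18 = 262144 suffices, so N_min = 18.

18 bits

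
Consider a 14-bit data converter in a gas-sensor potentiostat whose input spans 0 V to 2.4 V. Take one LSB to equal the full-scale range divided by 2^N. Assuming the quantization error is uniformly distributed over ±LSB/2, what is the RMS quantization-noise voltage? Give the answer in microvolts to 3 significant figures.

Range is 2.4 V.
One LSB is 2.4 V / 16384 = 146.48 µV.
For a uniform distribution on [−LSB/2, +LSB/2], V_rms = LSB/√12 = 146.48 µV/3.4641 = 42.3 µV.

42.3 µV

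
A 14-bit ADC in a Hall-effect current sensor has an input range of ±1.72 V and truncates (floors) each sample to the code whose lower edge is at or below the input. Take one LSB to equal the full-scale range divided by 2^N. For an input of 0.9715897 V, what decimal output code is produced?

12819

Full-scale range = 1.72 V − (-1.72 V) = 3.44 V. LSB = 3.44 V / 2^14 ≈ 210.0 µV.
(V_in − V_min) × 2^14/range = (0.9715897 − (-1.72)) × 16384/3.44 = 12819.478.
Floor → code = 12819.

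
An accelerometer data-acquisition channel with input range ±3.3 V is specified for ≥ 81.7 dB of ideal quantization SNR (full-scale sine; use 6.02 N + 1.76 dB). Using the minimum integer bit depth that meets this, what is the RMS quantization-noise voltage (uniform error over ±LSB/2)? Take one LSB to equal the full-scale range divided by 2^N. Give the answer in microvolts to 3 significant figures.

The full-scale span is 3.3 − (-3.3) = 6.6 V.
Required N = ⌈(81.7 − 1.76)/6.02⌉ = ⌈13.279⌉ = 14.
One LSB is 6.6 V / 16384 = 402.83 µV.
RMS noise = LSB/√12 = 116 µV.

116 µV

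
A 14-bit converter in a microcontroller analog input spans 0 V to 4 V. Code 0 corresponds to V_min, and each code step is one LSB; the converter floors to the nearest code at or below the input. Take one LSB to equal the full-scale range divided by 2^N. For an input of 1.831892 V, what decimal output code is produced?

Range is 4 V. LSB = 4 V / 2^14 ≈ 244.1 µV.
(V_in − V_min) × 2^14/range = (1.831892 − (0)) × 16384/4 = 7503.430.
Floor → code = 7503.

7503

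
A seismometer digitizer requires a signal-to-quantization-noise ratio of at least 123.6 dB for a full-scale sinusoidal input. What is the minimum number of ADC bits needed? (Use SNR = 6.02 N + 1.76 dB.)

6.02 N + 1.76 ≥ 123.6 gives N ≥ 20.239, so the minimum integer is 21.

21 bits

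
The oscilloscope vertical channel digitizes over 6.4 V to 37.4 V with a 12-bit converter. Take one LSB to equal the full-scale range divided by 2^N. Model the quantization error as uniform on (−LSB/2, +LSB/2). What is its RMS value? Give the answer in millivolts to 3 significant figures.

2.18 mV

The full-scale span is 37.4 − (6.4) = 31 V.
One LSB is 31 V / 4096 = 7.5684 mV.
σ_q = LSB/√12 = 7.5684 mV/3.4641 = 2.18 mV.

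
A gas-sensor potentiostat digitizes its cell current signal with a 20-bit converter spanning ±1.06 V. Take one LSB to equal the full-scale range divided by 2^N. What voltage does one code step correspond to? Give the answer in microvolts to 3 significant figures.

2.02 µV

The full-scale span is 1.06 − (-1.06) = 2.12 V.
There are 2^20 = 1048576 steps.
One LSB is 2.12 V / 1048576 = 2.02 µV.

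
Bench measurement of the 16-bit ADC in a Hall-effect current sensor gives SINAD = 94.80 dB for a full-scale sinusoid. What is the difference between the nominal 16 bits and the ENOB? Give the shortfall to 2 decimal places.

0.54 bits

ENOB = (SINAD − 1.76)/6.02 = (94.80 − 1.76)/6.02 = 15.4551 bits.
Shortfall = 16 − 15.4551 = 0.5449 bits.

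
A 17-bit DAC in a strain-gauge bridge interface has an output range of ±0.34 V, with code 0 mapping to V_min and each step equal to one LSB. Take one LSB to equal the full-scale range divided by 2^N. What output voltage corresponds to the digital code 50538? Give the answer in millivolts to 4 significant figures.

-77.81 mV

Span: 0.34 V − (-0.34 V) = 0.68 V. LSB = 0.68 V / 2^17.
V_out = V_min + code × LSB = -0.34 V + 50538 × 0.68 V / 131072
      = -0.34 V + 0.262191 V = -0.0778094 V.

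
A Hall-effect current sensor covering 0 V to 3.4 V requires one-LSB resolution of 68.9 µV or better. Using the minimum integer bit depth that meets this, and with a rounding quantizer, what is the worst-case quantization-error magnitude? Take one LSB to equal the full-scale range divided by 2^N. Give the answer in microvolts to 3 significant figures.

Full-scale range = 3.4 V.
Need 2^N ≥ 3.4 V / 68.9 µV = 49350 → N_min = 16.
Step size = 3.4/65536 V = 51.880 µV.
|e|_max = LSB/2 = 25.9 µV.

25.9 µV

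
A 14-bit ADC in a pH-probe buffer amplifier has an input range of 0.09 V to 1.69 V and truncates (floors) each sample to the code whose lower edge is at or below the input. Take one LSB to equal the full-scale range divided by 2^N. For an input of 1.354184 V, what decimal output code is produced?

The full-scale span is 1.69 − (0.09) = 1.6 V. LSB = 1.6 V / 2^14 ≈ 97.66 µV.
(V_in − V_min) × 2^14/range = (1.354184 − (0.09)) × 16384/1.6 = 12945.244.
Floor → code = 12945.

12945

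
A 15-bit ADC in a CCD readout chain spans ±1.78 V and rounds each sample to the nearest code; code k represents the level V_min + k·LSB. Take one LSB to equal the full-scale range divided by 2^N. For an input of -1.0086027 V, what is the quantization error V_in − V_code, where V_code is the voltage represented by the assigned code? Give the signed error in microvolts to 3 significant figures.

Range = 1.78 − (-1.78) = 3.56 V. LSB = 3.56 V / 2^15 ≈ 108.6 µV.
(V_in − V_min)/LSB = (-1.0086027 − (-1.78)) × 32768/3.56 = 7100.3221 → nearest code k = 7100.
Reconstructed level: -1.78 + 7100 × 3.56/32768 V = -1.0086376953 V.
e = -1.0086027 − (-1.0086376953) = +35.0 µV.

+35.0 µV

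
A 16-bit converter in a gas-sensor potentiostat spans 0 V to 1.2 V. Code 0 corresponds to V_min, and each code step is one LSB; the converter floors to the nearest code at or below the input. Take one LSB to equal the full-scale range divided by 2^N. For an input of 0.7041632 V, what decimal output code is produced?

Full-scale range = 1.2 V. LSB = 1.2 V / 2^16 ≈ 18.31 µV.
code = ⌊(V_in − V_min)/LSB⌋ = ⌊(V_in − V_min) × 2^16 / range⌋
     = ⌊(0.7041632 − (0)) × 65536 / 1.2⌋ = ⌊0.7041632 × 65536/1.2⌋
     = ⌊38456.700⌋ = 38456.

38456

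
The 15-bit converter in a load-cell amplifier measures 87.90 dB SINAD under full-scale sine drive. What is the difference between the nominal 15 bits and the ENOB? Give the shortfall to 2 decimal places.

0.69 bits

ENOB = (SINAD − 1.76)/6.02 = (87.90 − 1.76)/6.02 = 14.3090 bits.
15 − 14.3090 = 0.69 bits below nominal.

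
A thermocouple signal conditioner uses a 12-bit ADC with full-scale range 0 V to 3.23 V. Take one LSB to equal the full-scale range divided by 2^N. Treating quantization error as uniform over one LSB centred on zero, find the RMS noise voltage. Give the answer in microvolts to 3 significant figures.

V_FS = 3.23 V.
One LSB is 3.23 V / 4096 = 0.78857 mV.
RMS of a uniform error over width LSB is LSB/√12 = 228 µV.

228 µV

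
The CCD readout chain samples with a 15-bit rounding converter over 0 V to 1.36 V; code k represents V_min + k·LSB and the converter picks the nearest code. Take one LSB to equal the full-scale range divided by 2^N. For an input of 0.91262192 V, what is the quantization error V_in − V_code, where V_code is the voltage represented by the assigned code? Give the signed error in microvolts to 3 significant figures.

−7.47 µV

V_FS = 1.36 V. LSB = 1.36 V / 2^15 ≈ 41.50 µV.
(V_in − V_min)/LSB = (0.91262192 − (0)) × 32768/1.36 = 21988.8199 → nearest code k = 21989.
Reconstructed level: 0 + 21989 × 1.36/32768 V = 0.91262939453 V.
e = 0.91262192 − (0.91262939453) = −7.47 µV.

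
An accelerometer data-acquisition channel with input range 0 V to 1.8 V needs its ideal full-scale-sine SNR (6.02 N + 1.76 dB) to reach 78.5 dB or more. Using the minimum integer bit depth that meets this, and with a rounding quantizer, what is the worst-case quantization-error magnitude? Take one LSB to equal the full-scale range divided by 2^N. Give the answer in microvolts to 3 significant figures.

Full-scale range = 1.8 V.
6.02 N + 1.76 ≥ 78.5 gives N ≥ 12.748, so the minimum integer is 13.
One LSB is 1.8 V / 8192 = 219.73 µV.
Max error for round-to-nearest is LSB/2 = 110 µV.

110 µV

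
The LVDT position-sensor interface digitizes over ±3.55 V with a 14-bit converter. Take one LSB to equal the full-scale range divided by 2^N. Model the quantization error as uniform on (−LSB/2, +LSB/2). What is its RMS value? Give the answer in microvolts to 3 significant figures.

Span: 3.55 V − (-3.55 V) = 7.1 V.
One LSB is 7.1 V / 16384 = 433.35 µV.
For a uniform distribution on [−LSB/2, +LSB/2], V_rms = LSB/√12 = 433.35 µV/3.4641 = 125 µV.

125 µV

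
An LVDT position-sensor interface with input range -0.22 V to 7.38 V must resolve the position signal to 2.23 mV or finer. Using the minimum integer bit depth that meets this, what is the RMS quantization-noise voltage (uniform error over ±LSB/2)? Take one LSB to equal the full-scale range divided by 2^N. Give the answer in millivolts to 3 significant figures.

0.536 mV

The full-scale span is 7.38 − (-0.22) = 7.6 V.
Required number of levels: 7.6/2.23 mV = 3408.1; smallest N with 2^N ≥ that is 12.
Step size = 7.6/4096 V = 1.8555 mV.
V_rms = LSB/√12 = 0.536 mV.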